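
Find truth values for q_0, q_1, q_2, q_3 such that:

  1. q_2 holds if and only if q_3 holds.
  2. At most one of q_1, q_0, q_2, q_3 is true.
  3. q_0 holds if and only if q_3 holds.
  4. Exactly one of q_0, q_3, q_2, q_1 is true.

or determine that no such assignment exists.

q_0=F, q_1=T, q_2=F, q_3=F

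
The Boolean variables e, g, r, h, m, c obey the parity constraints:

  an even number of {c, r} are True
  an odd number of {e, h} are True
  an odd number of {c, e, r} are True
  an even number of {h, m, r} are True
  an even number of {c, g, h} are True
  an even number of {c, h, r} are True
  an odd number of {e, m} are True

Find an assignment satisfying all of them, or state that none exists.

e = True, g = False, r = False, h = False, m = False, c = False

{c, r}: 0 true → even ✓
{e, h}: 1 true → odd ✓
{c, e, r}: 1 true → odd ✓
{h, m, r}: 0 true → even ✓
{c, g, h}: 0 true → even ✓
{c, h, r}: 0 true → even ✓
{e, m}: 1 true → odd ✓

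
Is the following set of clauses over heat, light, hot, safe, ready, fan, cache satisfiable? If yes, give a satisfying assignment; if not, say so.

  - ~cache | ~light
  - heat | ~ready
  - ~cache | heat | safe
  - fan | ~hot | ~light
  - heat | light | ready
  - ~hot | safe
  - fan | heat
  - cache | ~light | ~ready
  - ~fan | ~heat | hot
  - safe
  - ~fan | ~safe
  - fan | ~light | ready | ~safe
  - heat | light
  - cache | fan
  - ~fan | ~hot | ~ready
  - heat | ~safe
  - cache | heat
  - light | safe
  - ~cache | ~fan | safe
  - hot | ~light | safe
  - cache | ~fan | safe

heat=T, light=F, hot=T, safe=T, ready=F, fan=F, cache=T

Unit clause (safe) forces safe = True.
In (~fan | ~safe) only ~fan is left, so fan = False.
In (cache | fan) only cache is left, so cache = True.
In (heat | ~safe) only heat is left, so heat = True.
In (~cache | ~light) only ~light is left, so light = False.
Set hot = True.
Set ready = False.
All clauses satisfied.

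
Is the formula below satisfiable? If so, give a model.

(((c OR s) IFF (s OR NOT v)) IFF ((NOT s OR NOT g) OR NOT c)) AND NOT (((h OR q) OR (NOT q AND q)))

q = False; s = False; c = False; v = True; g = False; h = False

  ((c OR s) IFF (s OR NOT v)) IFF ((NOT s OR NOT g) OR NOT c) = True
    (c OR s) IFF (s OR NOT v) = True
      c OR s = False
      s OR NOT v = False
        NOT v = False
    (NOT s OR NOT g) OR NOT c = True
      NOT s OR NOT g = True
        NOT s = True
        NOT g = True
      NOT c = True
  NOT (((h OR q) OR (NOT q AND q))) = True
    (h OR q) OR (NOT q AND q) = False
      h OR q = False
      NOT q AND q = False
        NOT q = True
Both conjuncts True, so the formula holds.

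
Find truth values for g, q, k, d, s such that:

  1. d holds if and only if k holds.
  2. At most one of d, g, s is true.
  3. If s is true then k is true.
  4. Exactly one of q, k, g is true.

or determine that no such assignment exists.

g: False, q: True, k: False, d: False, s: False

  (1) d=F, k=F — same ✓
  (2) {d, g, s}: 0 true — at most one ✓
  (3) s=F ⇒ k: vacuous ✓
  (4) {q, k, g}: 1 true — exactly one ✓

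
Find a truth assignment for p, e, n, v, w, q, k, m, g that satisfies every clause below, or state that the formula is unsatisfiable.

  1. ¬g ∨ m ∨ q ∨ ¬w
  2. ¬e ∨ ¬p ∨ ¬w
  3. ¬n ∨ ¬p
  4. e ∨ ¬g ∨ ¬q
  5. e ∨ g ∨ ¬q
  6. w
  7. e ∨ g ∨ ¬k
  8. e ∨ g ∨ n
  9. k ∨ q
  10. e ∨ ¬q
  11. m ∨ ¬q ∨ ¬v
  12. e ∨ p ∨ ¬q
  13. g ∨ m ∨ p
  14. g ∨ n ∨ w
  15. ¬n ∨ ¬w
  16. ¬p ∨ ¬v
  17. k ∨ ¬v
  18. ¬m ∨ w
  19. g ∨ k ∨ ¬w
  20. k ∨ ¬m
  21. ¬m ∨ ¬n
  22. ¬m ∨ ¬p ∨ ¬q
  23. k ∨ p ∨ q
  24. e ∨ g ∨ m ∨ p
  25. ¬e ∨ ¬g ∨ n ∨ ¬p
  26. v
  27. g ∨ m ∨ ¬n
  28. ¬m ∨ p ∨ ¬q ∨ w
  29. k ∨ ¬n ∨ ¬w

p = False, e = False, n = False, v = True, w = True, q = False, k = True, m = True, g = True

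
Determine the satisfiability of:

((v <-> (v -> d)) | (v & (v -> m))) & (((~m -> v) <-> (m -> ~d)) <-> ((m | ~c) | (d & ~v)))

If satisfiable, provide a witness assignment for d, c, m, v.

d=F; c=T; m=T; v=T

  (v <-> (v -> d)) | (v & (v -> m)) = True
    v <-> (v -> d) = False
      v -> d = False
    v & (v -> m) = True
      v -> m = True
  ((~m -> v) <-> (m -> ~d)) <-> ((m | ~c) | (d & ~v)) = True
    (~m -> v) <-> (m -> ~d) = True
      ~m -> v = True
        ~m = False
      m -> ~d = True
        ~d = True
    (m | ~c) | (d & ~v) = True
      m | ~c = True
        ~c = False
      d & ~v = False
        ~v = False
Both conjuncts True, so the formula holds.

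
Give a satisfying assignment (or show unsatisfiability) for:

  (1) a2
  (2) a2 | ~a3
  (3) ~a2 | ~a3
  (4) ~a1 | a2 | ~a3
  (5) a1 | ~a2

a1 = True, a2 = True, a3 = False

Unit clause (a2) forces a2 = True.
In (~a2 | ~a3) only ~a3 is left, so a3 = False.
In (a1 | ~a2) only a1 is left, so a1 = True.
Check each clause:
  (a2): a2 holds.
  (a2 | ~a3): a2 holds.
  (~a2 | ~a3): ~a3 holds.
  (~a1 | a2 | ~a3): a2 holds.
  (a1 | ~a2): a1 holds.
All clauses satisfied.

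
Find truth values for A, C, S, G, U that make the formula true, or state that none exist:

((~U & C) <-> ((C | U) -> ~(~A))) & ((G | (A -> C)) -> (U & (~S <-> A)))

A=F, C=F, S=T, G=F, U=T

  (~U & C) <-> ((C | U) -> ~(~A)) = True
    ~U & C = False
      ~U = False
    (C | U) -> ~(~A) = False
      C | U = True
      ~(~A) = False
        ~A = True
  (G | (A -> C)) -> (U & (~S <-> A)) = True
    G | (A -> C) = True
      A -> C = True
    U & (~S <-> A) = True
      ~S <-> A = True
        ~S = False
Both conjuncts True, so the formula holds.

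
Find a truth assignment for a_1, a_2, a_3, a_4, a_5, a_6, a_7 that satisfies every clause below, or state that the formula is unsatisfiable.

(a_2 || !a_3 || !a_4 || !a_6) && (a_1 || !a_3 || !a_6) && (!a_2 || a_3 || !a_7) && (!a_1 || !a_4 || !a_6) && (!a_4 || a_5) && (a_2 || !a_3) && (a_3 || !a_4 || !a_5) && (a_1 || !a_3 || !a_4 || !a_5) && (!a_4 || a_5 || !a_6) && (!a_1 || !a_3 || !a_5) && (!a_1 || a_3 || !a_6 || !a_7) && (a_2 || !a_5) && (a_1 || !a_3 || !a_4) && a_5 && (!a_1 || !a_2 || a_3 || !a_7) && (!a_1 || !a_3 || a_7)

a_1: False; a_2: True; a_3: True; a_4: False; a_5: True; a_6: False; a_7: True

Unit clause (a_5) forces a_5 = True.
In (a_2 || !a_5) only a_2 is left, so a_2 = True.
Set a_1 = False.
Set a_3 = True.
  then (a_1 || !a_3 || !a_6) forces a_6 = False.
  then (a_1 || !a_3 || !a_4 || !a_5) forces a_4 = False.
Set a_7 = True.
All clauses satisfied.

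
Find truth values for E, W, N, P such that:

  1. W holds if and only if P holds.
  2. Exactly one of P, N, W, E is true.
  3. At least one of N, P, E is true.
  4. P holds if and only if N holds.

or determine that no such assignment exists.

E=T, W=F, N=F, P=F

  (1) W=F, P=F — same ✓
  (2) {P, N, W, E}: 1 true — exactly one ✓
  (3) {N, P, E}: 1 true — at least one ✓
  (4) P=F, N=F — same ✓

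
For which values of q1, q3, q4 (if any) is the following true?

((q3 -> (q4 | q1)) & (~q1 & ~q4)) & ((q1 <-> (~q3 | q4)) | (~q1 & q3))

No satisfying assignment exists.

Case q1 = True: the conjunct ~q1 is False.
Case q1 = False: the formula simplifies to ((q3 -> q4) & ~q4) & (~((~q3 | q4)) | q3).
  q3 = True: simplifies to q4 & ~q4.
    q4 = True: the conjunct ~q4 is False.
    q4 = False: the conjunct q4 is False.
  q3 = False: the conjunct ~((~q3 | q4)) | q3 becomes ~True | False = False.
Both cases fail — unsatisfiable.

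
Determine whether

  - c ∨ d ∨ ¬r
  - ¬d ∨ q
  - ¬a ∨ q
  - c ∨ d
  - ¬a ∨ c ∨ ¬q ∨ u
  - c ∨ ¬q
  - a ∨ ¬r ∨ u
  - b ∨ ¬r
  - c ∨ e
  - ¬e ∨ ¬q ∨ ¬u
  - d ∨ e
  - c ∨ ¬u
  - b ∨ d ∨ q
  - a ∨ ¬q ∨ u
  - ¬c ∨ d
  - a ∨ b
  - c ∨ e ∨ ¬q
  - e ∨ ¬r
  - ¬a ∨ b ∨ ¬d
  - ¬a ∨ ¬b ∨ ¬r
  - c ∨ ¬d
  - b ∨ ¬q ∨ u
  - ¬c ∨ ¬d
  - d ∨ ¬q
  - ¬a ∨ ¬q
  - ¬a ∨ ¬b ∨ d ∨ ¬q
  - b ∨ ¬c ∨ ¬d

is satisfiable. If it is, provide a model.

Case c = True:
  (¬c ∨ d) forces d = True.
  Clause (¬c ∨ ¬d) is falsified — contradiction.
Case c = False:
  (c ∨ d) forces d = True.
  Clause (c ∨ ¬d) is falsified — contradiction.
Both cases fail, so the formula is unsatisfiable.

Unsatisfiable — no assignment works.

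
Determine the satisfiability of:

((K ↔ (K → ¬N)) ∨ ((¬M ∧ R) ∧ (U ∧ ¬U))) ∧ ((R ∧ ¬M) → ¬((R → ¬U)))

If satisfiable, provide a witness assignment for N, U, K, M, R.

N=F; U=T; K=T; M=F; R=T

  (K ↔ (K → ¬N)) ∨ ((¬M ∧ R) ∧ (U ∧ ¬U)) = True
    K ↔ (K → ¬N) = True
      K → ¬N = True
        ¬N = True
    (¬M ∧ R) ∧ (U ∧ ¬U) = False
      ¬M ∧ R = True
        ¬M = True
      U ∧ ¬U = False
        ¬U = False
  (R ∧ ¬M) → ¬((R → ¬U)) = True
    R ∧ ¬M = True
      ¬M = True
    ¬((R → ¬U)) = True
      R → ¬U = False
        ¬U = False
Both conjuncts True, so the formula holds.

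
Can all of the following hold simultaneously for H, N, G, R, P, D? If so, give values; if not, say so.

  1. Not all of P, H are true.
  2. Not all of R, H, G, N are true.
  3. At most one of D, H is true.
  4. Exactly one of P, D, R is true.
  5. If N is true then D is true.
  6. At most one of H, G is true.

H = True; N = False; G = False; R = True; P = False; D = False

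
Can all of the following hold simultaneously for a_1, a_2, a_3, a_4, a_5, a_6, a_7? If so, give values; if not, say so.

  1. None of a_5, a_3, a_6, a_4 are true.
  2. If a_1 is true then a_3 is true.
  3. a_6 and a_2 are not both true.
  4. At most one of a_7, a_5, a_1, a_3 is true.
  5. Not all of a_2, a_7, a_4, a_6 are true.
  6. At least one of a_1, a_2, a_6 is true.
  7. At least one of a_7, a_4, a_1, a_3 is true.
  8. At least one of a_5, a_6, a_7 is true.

a_1 = False; a_2 = True; a_3 = False; a_4 = False; a_5 = False; a_6 = False; a_7 = True

  (1) {a_5, a_3, a_6, a_4}: 0 true — none ✓
  (2) a_1=F ⇒ a_3: vacuous ✓
  (3) a_6=F, a_2=T — not both ✓
  (4) {a_7, a_5, a_1, a_3}: 1 true — at most one ✓
  (5) {a_2, a_7, a_4, a_6}: 2/4 true — not all ✓
  (6) {a_1, a_2, a_6}: 1 true — at least one ✓
  (7) {a_7, a_4, a_1, a_3}: 1 true — at least one ✓
  (8) {a_5, a_6, a_7}: 1 true — at least one ✓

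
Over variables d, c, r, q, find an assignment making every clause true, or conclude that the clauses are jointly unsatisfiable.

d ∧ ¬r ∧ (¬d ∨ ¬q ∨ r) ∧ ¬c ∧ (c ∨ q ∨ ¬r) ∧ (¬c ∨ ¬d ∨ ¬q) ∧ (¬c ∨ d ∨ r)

Unit clause (d) forces d = True.
Unit clause (¬r) forces r = False.
In (¬d ∨ ¬q ∨ r) only ¬q is left, so q = False.
Unit clause (¬c) forces c = False.
Check each clause:
  (d): d holds.
  (¬r): ¬r holds.
  (¬d ∨ ¬q ∨ r): ¬q holds.
  (¬c): ¬c holds.
  (c ∨ q ∨ ¬r): ¬r holds.
  (¬c ∨ ¬d ∨ ¬q): ¬c holds.
  (¬c ∨ d ∨ r): ¬c holds.
All clauses satisfied.

d=T, c=F, r=F, q=F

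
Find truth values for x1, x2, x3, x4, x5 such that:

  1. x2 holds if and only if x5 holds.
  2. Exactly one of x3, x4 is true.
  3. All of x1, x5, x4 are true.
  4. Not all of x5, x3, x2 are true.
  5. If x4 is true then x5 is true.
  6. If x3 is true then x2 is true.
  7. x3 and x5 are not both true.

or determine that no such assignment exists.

x1 = True, x2 = True, x3 = False, x4 = True, x5 = True

  (1) x2=T, x5=T — same ✓
  (2) {x3, x4}: 1 true — exactly one ✓
  (3) {x1, x5, x4}: all 3 true ✓
  (4) {x5, x3, x2}: 2/3 true — not all ✓
  (5) x4=T ⇒ x5: T ✓
  (6) x3=F ⇒ x2: vacuous ✓
  (7) x3=F, x5=T — not both ✓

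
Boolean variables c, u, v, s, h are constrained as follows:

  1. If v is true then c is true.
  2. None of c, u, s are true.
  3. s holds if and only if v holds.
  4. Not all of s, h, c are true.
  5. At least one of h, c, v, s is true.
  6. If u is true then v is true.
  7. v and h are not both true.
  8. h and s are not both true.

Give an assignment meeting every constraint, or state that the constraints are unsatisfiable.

c = False, u = False, v = False, s = False, h = True

  (1) v=F ⇒ c: vacuous ✓
  (2) {c, u, s}: 0 true — none ✓
  (3) s=F, v=F — same ✓
  (4) {s, h, c}: 1/3 true — not all ✓
  (5) {h, c, v, s}: 1 true — at least one ✓
  (6) u=F ⇒ v: vacuous ✓
  (7) v=F, h=T — not both ✓
  (8) h=T, s=F — not both ✓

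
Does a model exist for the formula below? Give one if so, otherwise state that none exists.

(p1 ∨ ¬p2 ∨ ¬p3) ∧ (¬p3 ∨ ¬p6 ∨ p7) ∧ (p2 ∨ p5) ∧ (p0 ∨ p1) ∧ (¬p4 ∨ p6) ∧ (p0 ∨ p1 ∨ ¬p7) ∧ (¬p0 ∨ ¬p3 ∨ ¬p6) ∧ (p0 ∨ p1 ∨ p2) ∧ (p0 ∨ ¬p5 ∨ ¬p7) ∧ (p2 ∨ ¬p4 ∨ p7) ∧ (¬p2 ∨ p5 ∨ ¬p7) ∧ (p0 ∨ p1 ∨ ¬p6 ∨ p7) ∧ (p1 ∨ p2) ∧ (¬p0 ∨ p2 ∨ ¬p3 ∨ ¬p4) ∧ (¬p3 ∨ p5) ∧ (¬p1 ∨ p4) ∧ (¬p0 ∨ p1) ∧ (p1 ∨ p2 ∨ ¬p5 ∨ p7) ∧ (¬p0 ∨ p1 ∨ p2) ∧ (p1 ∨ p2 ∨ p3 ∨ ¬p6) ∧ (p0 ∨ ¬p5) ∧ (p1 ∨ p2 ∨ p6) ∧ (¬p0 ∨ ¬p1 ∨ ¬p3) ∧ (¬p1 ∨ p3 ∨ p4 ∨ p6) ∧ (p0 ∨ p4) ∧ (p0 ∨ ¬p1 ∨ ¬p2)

p0 = True, p1 = True, p2 = True, p3 = False, p4 = True, p5 = False, p6 = True, p7 = False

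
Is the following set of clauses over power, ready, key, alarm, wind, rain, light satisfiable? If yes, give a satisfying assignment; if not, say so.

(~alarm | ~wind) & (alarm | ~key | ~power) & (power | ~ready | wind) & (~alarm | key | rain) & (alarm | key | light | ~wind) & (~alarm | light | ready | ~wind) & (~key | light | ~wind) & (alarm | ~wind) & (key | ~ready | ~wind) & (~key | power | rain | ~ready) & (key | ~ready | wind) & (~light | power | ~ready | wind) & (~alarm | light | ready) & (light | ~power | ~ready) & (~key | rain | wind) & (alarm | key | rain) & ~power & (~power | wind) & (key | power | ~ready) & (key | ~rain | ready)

power=F, ready=F, key=T, alarm=F, wind=F, rain=T, light=T

Unit clause (~power) forces power = False.
Try ready = True:
  (power | ~ready | wind) forces wind = True.
  (~alarm | ~wind) forces alarm = False.
  clause (alarm | ~wind) is falsified — backtrack.
So ready = False.
Set key = True.
Set alarm = False.
  then (alarm | ~wind) forces wind = False.
  then (~key | rain | wind) forces rain = True.
Set light = True.
All clauses satisfied.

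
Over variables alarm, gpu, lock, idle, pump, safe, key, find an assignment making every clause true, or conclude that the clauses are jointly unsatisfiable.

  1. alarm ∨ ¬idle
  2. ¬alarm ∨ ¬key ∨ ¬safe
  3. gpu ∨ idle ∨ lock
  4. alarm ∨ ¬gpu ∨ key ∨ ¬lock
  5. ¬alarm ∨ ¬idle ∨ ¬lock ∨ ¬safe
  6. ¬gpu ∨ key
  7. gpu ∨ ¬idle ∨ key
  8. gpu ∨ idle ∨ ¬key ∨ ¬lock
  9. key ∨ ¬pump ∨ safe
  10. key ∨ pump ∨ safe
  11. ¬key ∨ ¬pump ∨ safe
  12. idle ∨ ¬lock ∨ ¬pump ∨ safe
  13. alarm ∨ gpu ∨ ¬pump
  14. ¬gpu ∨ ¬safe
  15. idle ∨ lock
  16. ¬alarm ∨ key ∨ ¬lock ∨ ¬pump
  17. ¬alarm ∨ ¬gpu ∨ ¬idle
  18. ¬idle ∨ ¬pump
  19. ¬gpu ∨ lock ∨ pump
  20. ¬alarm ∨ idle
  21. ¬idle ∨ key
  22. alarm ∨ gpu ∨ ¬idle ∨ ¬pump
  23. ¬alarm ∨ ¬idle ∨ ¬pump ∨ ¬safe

Set alarm = True.
  then (¬alarm ∨ idle) forces idle = True.
  then (¬idle ∨ key) forces key = True.
  then (¬alarm ∨ ¬key ∨ ¬safe) forces safe = False.
  then (¬key ∨ ¬pump ∨ safe) forces pump = False.
  then (¬alarm ∨ ¬gpu ∨ ¬idle) forces gpu = False.
Set lock = False.
All clauses satisfied.

alarm: True, gpu: False, lock: False, idle: True, pump: False, safe: False, key: True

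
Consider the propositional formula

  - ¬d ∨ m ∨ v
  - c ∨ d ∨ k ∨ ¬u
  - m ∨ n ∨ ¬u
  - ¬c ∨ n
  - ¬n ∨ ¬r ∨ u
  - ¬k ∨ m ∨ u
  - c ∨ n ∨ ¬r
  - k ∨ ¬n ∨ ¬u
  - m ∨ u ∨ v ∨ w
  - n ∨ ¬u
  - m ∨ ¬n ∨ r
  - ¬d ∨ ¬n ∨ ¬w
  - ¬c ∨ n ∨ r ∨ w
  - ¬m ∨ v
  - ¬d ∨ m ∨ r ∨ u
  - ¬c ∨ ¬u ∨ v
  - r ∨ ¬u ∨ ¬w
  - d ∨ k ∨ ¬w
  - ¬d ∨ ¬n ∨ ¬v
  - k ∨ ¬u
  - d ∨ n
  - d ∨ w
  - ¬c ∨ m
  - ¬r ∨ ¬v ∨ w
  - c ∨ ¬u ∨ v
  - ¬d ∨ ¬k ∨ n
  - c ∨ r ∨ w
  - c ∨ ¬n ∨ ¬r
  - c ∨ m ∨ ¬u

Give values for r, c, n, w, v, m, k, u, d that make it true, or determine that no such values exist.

Set r = True.
Try c = False:
  (c ∨ n ∨ ¬r) forces n = True.
  clause (c ∨ ¬n ∨ ¬r) is falsified — backtrack.
So c = True.
  then (¬c ∨ n) forces n = True.
  then (¬n ∨ ¬r ∨ u) forces u = True.
  then (k ∨ ¬n ∨ ¬u) forces k = True.
  then (¬c ∨ ¬u ∨ v) forces v = True.
  then (¬d ∨ ¬n ∨ ¬v) forces d = False.
  then (d ∨ w) forces w = True.
  then (¬c ∨ m) forces m = True.
All clauses satisfied.

r = True, c = True, n = True, w = True, v = True, m = True, k = True, u = True, d = False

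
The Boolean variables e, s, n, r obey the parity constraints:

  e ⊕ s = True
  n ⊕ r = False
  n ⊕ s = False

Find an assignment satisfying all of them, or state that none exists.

e = False, s = True, n = True, r = True

e ⊕ s = F ⊕ T = True ✓
n ⊕ r = T ⊕ T = False ✓
n ⊕ s = T ⊕ T = False ✓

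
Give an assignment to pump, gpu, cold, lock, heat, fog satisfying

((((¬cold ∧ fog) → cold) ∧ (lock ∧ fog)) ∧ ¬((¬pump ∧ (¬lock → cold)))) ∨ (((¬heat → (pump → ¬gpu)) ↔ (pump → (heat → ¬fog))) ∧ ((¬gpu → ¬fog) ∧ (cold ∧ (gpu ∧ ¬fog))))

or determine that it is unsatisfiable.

pump = True, gpu = True, cold = True, lock = True, heat = True, fog = True

  ((((¬cold ∧ fog) → cold) ∧ (lock ∧ fog)) ∧ ¬((¬pump ∧ (¬lock → cold)))) ∨ (((¬heat → (pump → ¬gpu)) ↔ (pump → (heat → ¬fog))) ∧ ((¬gpu → ¬fog) ∧ (cold ∧ (gpu ∧ ¬fog)))) = True
    (((¬cold ∧ fog) → cold) ∧ (lock ∧ fog)) ∧ ¬((¬pump ∧ (¬lock → cold))) = True
      ((¬cold ∧ fog) → cold) ∧ (lock ∧ fog) = True
        (¬cold ∧ fog) → cold = True
          ¬cold ∧ fog = False
            ¬cold = False
        lock ∧ fog = True
      ¬((¬pump ∧ (¬lock → cold))) = True
        ¬pump ∧ (¬lock → cold) = False
          ¬pump = False
          ¬lock → cold = True
            ¬lock = False
    ((¬heat → (pump → ¬gpu)) ↔ (pump → (heat → ¬fog))) ∧ ((¬gpu → ¬fog) ∧ (cold ∧ (gpu ∧ ¬fog))) = False
      (¬heat → (pump → ¬gpu)) ↔ (pump → (heat → ¬fog)) = False
        ¬heat → (pump → ¬gpu) = True
          ¬heat = False
          pump → ¬gpu = False
            ¬gpu = False
        pump → (heat → ¬fog) = False
          heat → ¬fog = False
            ¬fog = False
      (¬gpu → ¬fog) ∧ (cold ∧ (gpu ∧ ¬fog)) = False
        ¬gpu → ¬fog = True
          ¬gpu = False
          ¬fog = False
        cold ∧ (gpu ∧ ¬fog) = False
          gpu ∧ ¬fog = False
            ¬fog = False
The formula evaluates to True.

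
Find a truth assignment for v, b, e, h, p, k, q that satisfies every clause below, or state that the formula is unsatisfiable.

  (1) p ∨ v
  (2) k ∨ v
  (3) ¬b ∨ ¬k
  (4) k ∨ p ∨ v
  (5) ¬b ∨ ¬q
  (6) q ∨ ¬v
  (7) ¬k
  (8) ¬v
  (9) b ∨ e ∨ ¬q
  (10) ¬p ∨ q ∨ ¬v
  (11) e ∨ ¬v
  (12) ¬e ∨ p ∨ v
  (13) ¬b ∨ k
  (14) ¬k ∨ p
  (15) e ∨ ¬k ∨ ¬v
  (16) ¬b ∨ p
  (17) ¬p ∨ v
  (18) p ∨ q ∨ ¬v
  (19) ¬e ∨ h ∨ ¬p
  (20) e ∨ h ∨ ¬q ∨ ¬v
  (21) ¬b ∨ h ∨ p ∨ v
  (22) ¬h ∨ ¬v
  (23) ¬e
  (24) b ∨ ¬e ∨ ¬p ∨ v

UNSATISFIABLE

Case v = True:
  Clause (¬v) is falsified — contradiction.
Case v = False:
  (p ∨ v) forces p = True.
  Clause (¬p ∨ v) is falsified — contradiction.
Both cases fail, so the formula is unsatisfiable.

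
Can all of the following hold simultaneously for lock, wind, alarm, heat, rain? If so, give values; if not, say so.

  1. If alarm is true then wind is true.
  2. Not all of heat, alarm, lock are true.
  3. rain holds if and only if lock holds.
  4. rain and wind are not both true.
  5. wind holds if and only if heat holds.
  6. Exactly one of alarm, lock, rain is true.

lock=F; wind=T; alarm=T; heat=T; rain=F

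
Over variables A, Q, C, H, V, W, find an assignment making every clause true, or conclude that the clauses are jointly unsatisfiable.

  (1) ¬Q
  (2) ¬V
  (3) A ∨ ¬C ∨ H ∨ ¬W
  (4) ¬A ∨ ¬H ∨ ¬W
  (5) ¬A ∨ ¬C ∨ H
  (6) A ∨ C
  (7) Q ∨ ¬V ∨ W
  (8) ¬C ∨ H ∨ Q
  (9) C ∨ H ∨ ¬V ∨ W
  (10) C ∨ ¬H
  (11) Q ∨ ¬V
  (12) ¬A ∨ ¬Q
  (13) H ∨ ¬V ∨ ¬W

A: True, Q: False, C: False, H: False, V: False, W: False

Unit clause (¬Q) forces Q = False.
Unit clause (¬V) forces V = False.
Set A = True.
Set C = False.
  then (C ∨ ¬H) forces H = False.
Set W = False.
All clauses satisfied.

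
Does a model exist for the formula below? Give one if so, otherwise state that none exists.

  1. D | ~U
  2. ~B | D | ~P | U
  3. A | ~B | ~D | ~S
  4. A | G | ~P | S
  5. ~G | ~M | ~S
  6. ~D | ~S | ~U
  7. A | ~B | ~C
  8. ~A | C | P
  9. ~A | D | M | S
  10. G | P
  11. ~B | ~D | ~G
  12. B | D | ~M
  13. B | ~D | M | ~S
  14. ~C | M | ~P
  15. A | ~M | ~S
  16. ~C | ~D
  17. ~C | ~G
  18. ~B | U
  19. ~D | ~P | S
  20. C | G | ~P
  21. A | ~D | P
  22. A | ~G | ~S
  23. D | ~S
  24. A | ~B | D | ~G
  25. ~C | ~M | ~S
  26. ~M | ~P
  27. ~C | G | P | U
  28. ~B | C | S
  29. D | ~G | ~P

Set M = False.
Set D = False.
  then (D | ~U) forces U = False.
  then (~B | U) forces B = False.
  then (D | ~S) forces S = False.
  then (~A | D | M | S) forces A = False.
Try G = False:
  (A | G | ~P | S) forces P = False.
  clause (G | P) is falsified — backtrack.
So G = True.
  then (~C | ~G) forces C = False.
  then (D | ~G | ~P) forces P = False.
All clauses satisfied.

M: False; D: False; G: True; B: False; A: False; C: False; U: False; S: False; P: False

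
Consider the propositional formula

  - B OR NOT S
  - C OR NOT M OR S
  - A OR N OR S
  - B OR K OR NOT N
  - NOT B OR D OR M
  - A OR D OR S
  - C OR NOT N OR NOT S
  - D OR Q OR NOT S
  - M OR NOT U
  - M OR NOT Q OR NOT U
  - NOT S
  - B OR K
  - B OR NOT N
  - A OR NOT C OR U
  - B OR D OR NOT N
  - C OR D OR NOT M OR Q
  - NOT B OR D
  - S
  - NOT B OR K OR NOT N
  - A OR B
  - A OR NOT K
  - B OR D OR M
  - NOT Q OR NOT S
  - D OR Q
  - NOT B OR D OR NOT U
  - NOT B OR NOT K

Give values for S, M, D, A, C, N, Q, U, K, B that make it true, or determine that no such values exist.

Case S = True:
  Clause (NOT S) is falsified — contradiction.
Case S = False:
  Clause (S) is falsified — contradiction.
Both cases fail, so the formula is unsatisfiable.

No satisfying assignment exists.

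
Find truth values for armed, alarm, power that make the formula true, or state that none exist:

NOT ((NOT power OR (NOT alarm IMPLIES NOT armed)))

armed: True, alarm: False, power: True

  NOT ((NOT power OR (NOT alarm IMPLIES NOT armed))) = True
    NOT power OR (NOT alarm IMPLIES NOT armed) = False
      NOT power = False
      NOT alarm IMPLIES NOT armed = False
        NOT alarm = True
        NOT armed = False
The formula evaluates to True.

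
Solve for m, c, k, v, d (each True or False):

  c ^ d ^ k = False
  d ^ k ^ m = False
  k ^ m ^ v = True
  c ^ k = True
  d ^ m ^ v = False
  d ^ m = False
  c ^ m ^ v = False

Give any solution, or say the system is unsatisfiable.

m = True, c = True, k = False, v = False, d = True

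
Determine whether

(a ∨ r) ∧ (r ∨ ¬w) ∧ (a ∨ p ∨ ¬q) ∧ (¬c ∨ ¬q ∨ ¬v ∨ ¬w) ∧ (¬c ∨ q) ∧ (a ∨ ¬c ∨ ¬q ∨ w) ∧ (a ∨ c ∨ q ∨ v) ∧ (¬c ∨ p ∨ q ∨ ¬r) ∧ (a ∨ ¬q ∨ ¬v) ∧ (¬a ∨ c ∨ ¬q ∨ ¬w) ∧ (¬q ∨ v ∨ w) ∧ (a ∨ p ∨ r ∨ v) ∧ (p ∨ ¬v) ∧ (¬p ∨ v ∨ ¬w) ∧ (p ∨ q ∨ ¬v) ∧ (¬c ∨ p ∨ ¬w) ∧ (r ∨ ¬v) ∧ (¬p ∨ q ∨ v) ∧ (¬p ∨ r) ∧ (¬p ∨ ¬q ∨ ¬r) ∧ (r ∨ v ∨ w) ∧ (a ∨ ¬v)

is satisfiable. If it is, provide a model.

Set v = False.
Try r = False:
  (a ∨ r) forces a = True.
  (r ∨ ¬w) forces w = False.
  clause (r ∨ v ∨ w) is falsified — backtrack.
So r = True.
Set q = False.
  then (¬c ∨ q) forces c = False.
  then (a ∨ c ∨ q ∨ v) forces a = True.
  then (¬p ∨ q ∨ v) forces p = False.
Set w = False.
All clauses satisfied.

v = False, r = True, q = False, w = False, c = False, a = True, p = False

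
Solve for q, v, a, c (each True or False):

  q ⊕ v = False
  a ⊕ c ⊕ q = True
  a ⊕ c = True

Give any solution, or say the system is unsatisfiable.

q = False, v = False, a = True, c = False

q ⊕ v = F ⊕ F = False ✓
a ⊕ c ⊕ q = T ⊕ F ⊕ F = True ✓
a ⊕ c = T ⊕ F = True ✓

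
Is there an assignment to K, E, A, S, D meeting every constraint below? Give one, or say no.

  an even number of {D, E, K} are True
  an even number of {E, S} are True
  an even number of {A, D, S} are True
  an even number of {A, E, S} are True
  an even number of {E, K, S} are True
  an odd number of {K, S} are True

K: False; E: True; A: False; S: True; D: True

{D, E, K}: 2 true → even ✓
{E, S}: 2 true → even ✓
{A, D, S}: 2 true → even ✓
{A, E, S}: 2 true → even ✓
{E, K, S}: 2 true → even ✓
{K, S}: 1 true → odd ✓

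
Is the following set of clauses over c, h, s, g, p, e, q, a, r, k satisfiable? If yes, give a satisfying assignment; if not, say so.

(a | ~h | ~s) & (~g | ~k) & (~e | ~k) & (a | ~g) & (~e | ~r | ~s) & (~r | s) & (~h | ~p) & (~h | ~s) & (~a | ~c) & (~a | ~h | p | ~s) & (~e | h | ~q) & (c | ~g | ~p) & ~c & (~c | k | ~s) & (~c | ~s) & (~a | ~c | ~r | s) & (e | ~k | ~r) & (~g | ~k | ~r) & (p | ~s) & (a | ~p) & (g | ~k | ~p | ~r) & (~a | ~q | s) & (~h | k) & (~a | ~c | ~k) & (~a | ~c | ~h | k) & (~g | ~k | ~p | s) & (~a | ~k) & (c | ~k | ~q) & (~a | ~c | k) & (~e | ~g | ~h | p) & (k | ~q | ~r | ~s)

Unit clause (~c) forces c = False.
Set h = False.
Set s = False.
  then (~r | s) forces r = False.
Set g = False.
Set p = True.
  then (a | ~p) forces a = True.
  then (~a | ~q | s) forces q = False.
  then (~a | ~k) forces k = False.
Set e = False.
All clauses satisfied.

c=F, h=F, s=F, g=F, p=T, e=F, q=F, a=T, r=F, k=F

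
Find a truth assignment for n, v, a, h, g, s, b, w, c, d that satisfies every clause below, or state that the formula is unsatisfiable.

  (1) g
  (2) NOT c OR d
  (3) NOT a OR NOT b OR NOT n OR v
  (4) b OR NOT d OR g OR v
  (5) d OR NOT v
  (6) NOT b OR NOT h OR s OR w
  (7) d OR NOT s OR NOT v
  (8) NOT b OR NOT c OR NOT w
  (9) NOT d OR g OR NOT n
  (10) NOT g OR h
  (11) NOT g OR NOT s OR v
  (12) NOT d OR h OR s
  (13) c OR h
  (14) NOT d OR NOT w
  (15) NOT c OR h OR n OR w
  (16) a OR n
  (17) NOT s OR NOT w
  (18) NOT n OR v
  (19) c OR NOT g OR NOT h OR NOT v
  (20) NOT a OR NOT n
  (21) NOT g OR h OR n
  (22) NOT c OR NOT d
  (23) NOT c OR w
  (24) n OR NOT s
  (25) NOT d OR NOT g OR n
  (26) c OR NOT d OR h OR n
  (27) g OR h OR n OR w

n: False, v: False, a: True, h: True, g: True, s: False, b: True, w: True, c: False, d: False

Unit clause (g) forces g = True.
In (NOT g OR h) only h is left, so h = True.
Try n = True:
  (NOT n OR v) forces v = True.
  (d OR NOT v) forces d = True.
  (NOT d OR NOT w) forces w = False.
  (c OR NOT g OR NOT h OR NOT v) forces c = True.
  clause (NOT c OR NOT d) is falsified — backtrack.
So n = False.
  then (a OR n) forces a = True.
  then (n OR NOT s) forces s = False.
  then (NOT d OR NOT g OR n) forces d = False.
  then (NOT c OR d) forces c = False.
  then (d OR NOT v) forces v = False.
Set b = True.
  then (NOT b OR NOT h OR s OR w) forces w = True.
All clauses satisfied.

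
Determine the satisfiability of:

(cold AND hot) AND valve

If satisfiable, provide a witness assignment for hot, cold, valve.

hot = True, cold = True, valve = True

  cold AND hot = True
Both conjuncts True, so the formula holds.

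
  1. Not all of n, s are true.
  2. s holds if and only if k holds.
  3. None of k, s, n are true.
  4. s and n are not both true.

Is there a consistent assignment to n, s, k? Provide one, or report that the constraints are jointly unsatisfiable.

n = False, s = False, k = False

  (1) {n, s}: 0/2 true — not all ✓
  (2) s=F, k=F — same ✓
  (3) {k, s, n}: 0 true — none ✓
  (4) s=F, n=F — not both ✓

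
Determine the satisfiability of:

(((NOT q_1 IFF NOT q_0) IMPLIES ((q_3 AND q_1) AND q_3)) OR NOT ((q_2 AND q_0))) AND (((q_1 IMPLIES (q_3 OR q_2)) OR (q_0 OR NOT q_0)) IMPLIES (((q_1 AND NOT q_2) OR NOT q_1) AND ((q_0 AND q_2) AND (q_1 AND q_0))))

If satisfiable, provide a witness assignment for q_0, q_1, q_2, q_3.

The conjunct ((q_1 IMPLIES (q_3 OR q_2)) OR (q_0 OR NOT q_0)) IMPLIES (((q_1 AND NOT q_2) OR NOT q_1) AND ((q_0 AND q_2) AND (q_1 AND q_0))) is unsatisfiable on its own:
  q_0 = True: simplifies to ((q_1 AND NOT q_2) OR NOT q_1) AND (q_2 AND q_1).
    q_1 = True: simplifies to NOT q_2 AND q_2.
      q_2 = True: the conjunct NOT q_2 is False.
      q_2 = False: the conjunct q_2 is False.
    q_1 = False: the conjunct q_1 is False.
  q_0 = False: this becomes ((q_1 IMPLIES (q_3 OR q_2)) OR True) IMPLIES (((q_1 AND NOT q_2) OR NOT q_1) AND False) = False.
So the whole conjunction is unsatisfiable.

The formula is unsatisfiable.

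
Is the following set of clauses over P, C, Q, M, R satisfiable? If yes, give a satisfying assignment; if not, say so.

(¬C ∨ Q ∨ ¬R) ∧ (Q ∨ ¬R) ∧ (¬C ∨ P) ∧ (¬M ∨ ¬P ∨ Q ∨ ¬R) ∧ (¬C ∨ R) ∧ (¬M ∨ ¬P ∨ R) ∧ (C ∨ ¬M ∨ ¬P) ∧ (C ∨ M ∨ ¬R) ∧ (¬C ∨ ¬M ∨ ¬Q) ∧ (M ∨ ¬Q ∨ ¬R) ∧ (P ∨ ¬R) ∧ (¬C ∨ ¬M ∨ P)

Set P = True.
Set C = False.
  then (C ∨ ¬M ∨ ¬P) forces M = False.
  then (C ∨ M ∨ ¬R) forces R = False.
Set Q = True.
All clauses satisfied.

P = True, C = False, Q = True, M = False, R = False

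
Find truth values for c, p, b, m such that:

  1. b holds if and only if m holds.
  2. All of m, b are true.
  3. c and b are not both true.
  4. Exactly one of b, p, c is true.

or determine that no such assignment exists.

c = False, p = False, b = True, m = True

  (1) b=T, m=T — same ✓
  (2) {m, b}: all 2 true ✓
  (3) c=F, b=T — not both ✓
  (4) {b, p, c}: 1 true — exactly one ✓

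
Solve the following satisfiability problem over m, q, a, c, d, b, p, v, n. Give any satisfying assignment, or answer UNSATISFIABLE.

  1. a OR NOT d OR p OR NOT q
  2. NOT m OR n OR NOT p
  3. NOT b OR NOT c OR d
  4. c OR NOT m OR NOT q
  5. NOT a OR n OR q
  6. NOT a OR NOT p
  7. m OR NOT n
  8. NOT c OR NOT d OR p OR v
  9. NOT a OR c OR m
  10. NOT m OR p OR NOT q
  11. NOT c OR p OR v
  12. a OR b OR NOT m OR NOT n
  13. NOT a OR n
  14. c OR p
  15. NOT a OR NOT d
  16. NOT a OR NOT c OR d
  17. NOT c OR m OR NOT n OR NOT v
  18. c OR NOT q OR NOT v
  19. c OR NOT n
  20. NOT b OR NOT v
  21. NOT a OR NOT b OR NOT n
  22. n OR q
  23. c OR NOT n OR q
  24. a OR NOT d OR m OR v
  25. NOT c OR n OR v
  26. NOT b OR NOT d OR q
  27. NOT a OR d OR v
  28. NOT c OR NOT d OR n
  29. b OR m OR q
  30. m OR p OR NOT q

Set m = False.
  then (m OR NOT n) forces n = False.
  then (NOT a OR n) forces a = False.
  then (n OR q) forces q = True.
  then (m OR p OR NOT q) forces p = True.
Set c = True.
  then (NOT c OR n OR v) forces v = True.
  then (NOT c OR NOT d OR n) forces d = False.
  then (NOT b OR NOT c OR d) forces b = False.
All clauses satisfied.

m = False; q = True; a = False; c = True; d = False; b = False; p = True; v = True; n = False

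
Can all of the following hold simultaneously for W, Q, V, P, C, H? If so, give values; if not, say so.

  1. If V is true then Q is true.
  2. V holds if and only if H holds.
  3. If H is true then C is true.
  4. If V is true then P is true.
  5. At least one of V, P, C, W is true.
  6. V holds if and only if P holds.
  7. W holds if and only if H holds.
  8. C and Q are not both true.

W = False; Q = False; V = False; P = False; C = True; H = False

  (1) V=F ⇒ Q: vacuous ✓
  (2) V=F, H=F — same ✓
  (3) H=F ⇒ C: vacuous ✓
  (4) V=F ⇒ P: vacuous ✓
  (5) {V, P, C, W}: 1 true — at least one ✓
  (6) V=F, P=F — same ✓
  (7) W=F, H=F — same ✓
  (8) C=T, Q=F — not both ✓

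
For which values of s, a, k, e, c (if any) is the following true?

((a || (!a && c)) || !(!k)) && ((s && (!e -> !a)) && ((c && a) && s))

s = True, a = True, k = True, e = True, c = True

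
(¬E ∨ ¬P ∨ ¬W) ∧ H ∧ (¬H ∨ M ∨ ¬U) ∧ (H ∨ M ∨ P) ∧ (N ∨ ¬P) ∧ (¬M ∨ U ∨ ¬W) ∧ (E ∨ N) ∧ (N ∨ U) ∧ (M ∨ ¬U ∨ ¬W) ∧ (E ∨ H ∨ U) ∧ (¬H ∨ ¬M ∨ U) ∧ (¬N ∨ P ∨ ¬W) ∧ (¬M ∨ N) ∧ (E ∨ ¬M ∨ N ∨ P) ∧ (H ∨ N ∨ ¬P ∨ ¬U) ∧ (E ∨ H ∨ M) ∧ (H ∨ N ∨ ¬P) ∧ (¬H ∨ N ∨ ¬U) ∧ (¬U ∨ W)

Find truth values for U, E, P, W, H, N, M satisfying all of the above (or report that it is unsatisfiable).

U=F, E=T, P=F, W=F, H=T, N=T, M=F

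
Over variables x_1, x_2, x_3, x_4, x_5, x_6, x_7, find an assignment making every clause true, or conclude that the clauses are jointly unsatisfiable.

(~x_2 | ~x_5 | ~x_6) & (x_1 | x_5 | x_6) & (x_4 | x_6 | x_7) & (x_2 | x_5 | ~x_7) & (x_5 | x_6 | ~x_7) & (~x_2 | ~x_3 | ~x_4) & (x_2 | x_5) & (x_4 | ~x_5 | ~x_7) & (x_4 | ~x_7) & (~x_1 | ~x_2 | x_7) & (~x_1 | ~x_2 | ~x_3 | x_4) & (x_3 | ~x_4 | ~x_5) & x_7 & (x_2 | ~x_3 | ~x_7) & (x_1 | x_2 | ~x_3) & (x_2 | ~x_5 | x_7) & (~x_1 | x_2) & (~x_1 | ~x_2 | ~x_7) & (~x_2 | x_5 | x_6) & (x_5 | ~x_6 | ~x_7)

Case x_5 = True:
  (x_7) forces x_7 = True.
  (x_4 | ~x_5 | ~x_7) forces x_4 = True.
  (x_3 | ~x_4 | ~x_5) forces x_3 = True.
  (~x_2 | ~x_3 | ~x_4) forces x_2 = False.
  Clause (x_2 | ~x_3 | ~x_7) is falsified — contradiction.
Case x_5 = False:
  (x_2 | x_5) forces x_2 = True.
  (x_7) forces x_7 = True.
  (x_5 | x_6 | ~x_7) forces x_6 = True.
  Clause (x_5 | ~x_6 | ~x_7) is falsified — contradiction.
Both cases fail, so the formula is unsatisfiable.

UNSATISFIABLE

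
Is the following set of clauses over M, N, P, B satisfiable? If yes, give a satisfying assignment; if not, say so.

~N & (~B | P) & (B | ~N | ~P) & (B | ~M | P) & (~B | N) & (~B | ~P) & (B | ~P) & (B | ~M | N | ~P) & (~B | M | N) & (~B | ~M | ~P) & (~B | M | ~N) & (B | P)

Case N = True:
  Clause (~N) is falsified — contradiction.
Case N = False:
  (~B | N) forces B = False.
  (B | ~P) forces P = False.
  Clause (B | P) is falsified — contradiction.
Both cases fail, so the formula is unsatisfiable.

Unsatisfiable — no assignment works.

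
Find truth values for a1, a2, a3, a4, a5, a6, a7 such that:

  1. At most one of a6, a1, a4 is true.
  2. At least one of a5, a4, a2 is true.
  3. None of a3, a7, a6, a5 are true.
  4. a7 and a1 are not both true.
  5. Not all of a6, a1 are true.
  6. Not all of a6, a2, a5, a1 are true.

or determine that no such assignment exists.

a1: False; a2: True; a3: False; a4: False; a5: False; a6: False; a7: False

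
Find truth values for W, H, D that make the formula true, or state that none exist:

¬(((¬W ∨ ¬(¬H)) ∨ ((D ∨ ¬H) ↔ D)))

W = True, H = False, D = False

  ¬(((¬W ∨ ¬(¬H)) ∨ ((D ∨ ¬H) ↔ D))) = True
    (¬W ∨ ¬(¬H)) ∨ ((D ∨ ¬H) ↔ D) = False
      ¬W ∨ ¬(¬H) = False
        ¬W = False
        ¬(¬H) = False
          ¬H = True
      (D ∨ ¬H) ↔ D = False
        D ∨ ¬H = True
          ¬H = True
The formula evaluates to True.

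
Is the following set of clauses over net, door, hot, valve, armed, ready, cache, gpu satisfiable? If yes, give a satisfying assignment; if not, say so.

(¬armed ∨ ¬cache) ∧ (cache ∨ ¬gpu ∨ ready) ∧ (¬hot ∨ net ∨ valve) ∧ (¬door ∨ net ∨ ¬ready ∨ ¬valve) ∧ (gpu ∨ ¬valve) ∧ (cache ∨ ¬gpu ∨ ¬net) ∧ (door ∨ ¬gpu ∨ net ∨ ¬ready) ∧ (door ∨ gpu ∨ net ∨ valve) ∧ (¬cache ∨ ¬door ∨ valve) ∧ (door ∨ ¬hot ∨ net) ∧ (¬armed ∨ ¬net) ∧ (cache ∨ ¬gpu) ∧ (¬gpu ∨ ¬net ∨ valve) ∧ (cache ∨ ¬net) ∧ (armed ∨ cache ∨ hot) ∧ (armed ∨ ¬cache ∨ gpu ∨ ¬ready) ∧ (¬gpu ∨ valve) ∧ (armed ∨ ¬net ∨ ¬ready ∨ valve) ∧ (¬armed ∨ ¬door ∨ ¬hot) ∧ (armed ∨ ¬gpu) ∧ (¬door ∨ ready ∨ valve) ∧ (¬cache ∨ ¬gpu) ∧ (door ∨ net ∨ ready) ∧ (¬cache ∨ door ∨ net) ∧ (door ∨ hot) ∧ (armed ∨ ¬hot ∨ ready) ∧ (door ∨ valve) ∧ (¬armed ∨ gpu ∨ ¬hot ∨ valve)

Set net = False.
Try door = False:
  (door ∨ ¬hot ∨ net) forces hot = False.
  clause (door ∨ hot) is falsified — backtrack.
So door = True.
Set hot = False.
Set valve = False.
  then (¬cache ∨ ¬door ∨ valve) forces cache = False.
  then (cache ∨ ¬gpu) forces gpu = False.
  then (armed ∨ cache ∨ hot) forces armed = True.
  then (¬door ∨ ready ∨ valve) forces ready = True.
All clauses satisfied.

net: False; door: True; hot: False; valve: False; armed: True; ready: True; cache: False; gpu: False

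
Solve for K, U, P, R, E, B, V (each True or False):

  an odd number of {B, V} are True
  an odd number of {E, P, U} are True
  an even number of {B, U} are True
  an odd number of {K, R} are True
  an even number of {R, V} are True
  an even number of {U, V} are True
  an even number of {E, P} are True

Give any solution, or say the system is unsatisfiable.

The formula is unsatisfiable.

Adding constraints 1, 3, 6 mod 2: every variable appears an even number of times on the left, so the left side is 0.
But the right sides sum to 1 (mod 2). 0 ≠ 1 — the system is inconsistent.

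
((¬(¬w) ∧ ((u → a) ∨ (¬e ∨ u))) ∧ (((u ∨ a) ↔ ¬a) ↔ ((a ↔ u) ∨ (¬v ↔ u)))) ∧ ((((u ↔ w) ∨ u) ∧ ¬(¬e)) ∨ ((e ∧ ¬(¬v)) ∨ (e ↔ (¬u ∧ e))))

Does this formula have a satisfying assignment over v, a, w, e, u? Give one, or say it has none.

v: False, a: False, w: True, e: False, u: True

  (¬(¬w) ∧ ((u → a) ∨ (¬e ∨ u))) ∧ (((u ∨ a) ↔ ¬a) ↔ ((a ↔ u) ∨ (¬v ↔ u))) = True
    ¬(¬w) ∧ ((u → a) ∨ (¬e ∨ u)) = True
      ¬(¬w) = True
        ¬w = False
      (u → a) ∨ (¬e ∨ u) = True
        u → a = False
        ¬e ∨ u = True
          ¬e = True
    ((u ∨ a) ↔ ¬a) ↔ ((a ↔ u) ∨ (¬v ↔ u)) = True
      (u ∨ a) ↔ ¬a = True
        u ∨ a = True
        ¬a = True
      (a ↔ u) ∨ (¬v ↔ u) = True
        a ↔ u = False
        ¬v ↔ u = True
          ¬v = True
  (((u ↔ w) ∨ u) ∧ ¬(¬e)) ∨ ((e ∧ ¬(¬v)) ∨ (e ↔ (¬u ∧ e))) = True
    ((u ↔ w) ∨ u) ∧ ¬(¬e) = False
      (u ↔ w) ∨ u = True
        u ↔ w = True
      ¬(¬e) = False
        ¬e = True
    (e ∧ ¬(¬v)) ∨ (e ↔ (¬u ∧ e)) = True
      e ∧ ¬(¬v) = False
        ¬(¬v) = False
          ¬v = True
      e ↔ (¬u ∧ e) = True
        ¬u ∧ e = False
          ¬u = False
Both conjuncts True, so the formula holds.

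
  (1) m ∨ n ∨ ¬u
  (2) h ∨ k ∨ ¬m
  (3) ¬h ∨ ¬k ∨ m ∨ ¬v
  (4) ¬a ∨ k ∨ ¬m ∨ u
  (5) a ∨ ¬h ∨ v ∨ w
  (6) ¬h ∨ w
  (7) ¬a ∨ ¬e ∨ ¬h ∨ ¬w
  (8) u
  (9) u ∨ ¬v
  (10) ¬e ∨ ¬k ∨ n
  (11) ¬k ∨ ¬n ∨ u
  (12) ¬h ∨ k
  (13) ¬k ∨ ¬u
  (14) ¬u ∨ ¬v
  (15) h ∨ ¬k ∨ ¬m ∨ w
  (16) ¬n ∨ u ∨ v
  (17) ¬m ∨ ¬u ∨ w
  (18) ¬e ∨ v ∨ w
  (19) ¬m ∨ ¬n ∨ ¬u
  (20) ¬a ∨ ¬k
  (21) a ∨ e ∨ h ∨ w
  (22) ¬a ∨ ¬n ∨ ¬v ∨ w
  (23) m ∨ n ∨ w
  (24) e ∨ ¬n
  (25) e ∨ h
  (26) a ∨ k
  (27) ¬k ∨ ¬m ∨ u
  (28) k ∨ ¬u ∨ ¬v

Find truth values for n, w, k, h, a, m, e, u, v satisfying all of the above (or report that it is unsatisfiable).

n = True; w = True; k = False; h = False; a = True; m = False; e = True; u = True; v = False

Unit clause (u) forces u = True.
In (¬k ∨ ¬u) only ¬k is left, so k = False.
In (¬u ∨ ¬v) only ¬v is left, so v = False.
In (a ∨ k) only a is left, so a = True.
In (¬h ∨ k) only ¬h is left, so h = False.
In (e ∨ h) only e is left, so e = True.
In (h ∨ k ∨ ¬m) only ¬m is left, so m = False.
In (¬e ∨ v ∨ w) only w is left, so w = True.
In (m ∨ n ∨ ¬u) only n is left, so n = True.
All clauses satisfied.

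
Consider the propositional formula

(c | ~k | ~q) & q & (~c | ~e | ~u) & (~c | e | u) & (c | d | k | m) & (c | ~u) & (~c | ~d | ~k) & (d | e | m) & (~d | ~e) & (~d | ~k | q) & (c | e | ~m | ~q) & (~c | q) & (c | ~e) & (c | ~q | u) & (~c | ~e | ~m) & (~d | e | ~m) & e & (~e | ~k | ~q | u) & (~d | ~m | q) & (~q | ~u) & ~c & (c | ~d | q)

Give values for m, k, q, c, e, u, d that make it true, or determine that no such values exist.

Case q = True:
  (e) forces e = True.
  (~d | ~e) forces d = False.
  (c | ~e) forces c = True.
  Clause (~c) is falsified — contradiction.
Case q = False:
  Clause (q) is falsified — contradiction.
Both cases fail, so the formula is unsatisfiable.

Unsatisfiable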